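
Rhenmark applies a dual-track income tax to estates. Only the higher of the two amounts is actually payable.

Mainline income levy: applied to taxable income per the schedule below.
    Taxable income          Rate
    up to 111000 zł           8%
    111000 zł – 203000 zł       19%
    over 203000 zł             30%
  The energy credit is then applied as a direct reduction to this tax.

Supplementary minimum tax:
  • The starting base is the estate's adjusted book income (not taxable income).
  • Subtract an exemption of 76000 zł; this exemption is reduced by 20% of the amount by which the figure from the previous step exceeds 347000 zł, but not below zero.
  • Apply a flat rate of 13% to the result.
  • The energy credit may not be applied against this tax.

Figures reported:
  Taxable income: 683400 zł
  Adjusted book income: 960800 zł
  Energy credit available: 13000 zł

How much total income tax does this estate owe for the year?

Supplementary minimum tax:
  Base (adjusted book income): 960800 zł
  Exemption: 20% × (960800 zł − 347000 zł) = 122760 zł ≥ 76000 zł, so the exemption is fully phased out
  Base: 960800 zł − 0 zł = 960800 zł
  960800 zł × 13% = 124904 zł

Mainline income levy:
  111000 zł × 8% = 8880 zł
  92000 zł × 19% = 17480 zł
  480400 zł × 30% = 144120 zł
  → 170480 zł
  Less energy credit 13000 zł → 157480 zł

157480 zł > 124904 zł, so the mainline income levy governs.

157480 zł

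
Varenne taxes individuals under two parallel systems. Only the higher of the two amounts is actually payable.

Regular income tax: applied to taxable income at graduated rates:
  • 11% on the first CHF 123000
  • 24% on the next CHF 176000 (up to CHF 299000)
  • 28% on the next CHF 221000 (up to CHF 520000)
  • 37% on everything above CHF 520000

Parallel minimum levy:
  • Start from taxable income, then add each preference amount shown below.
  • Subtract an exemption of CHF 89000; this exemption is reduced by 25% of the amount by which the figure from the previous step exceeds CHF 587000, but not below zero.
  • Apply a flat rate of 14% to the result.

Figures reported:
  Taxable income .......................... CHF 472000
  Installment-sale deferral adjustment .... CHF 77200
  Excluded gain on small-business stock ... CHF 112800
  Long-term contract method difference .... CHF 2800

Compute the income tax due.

Regular income tax:
  CHF 123000 × 11% = CHF 13530
  CHF 176000 × 24% = CHF 42240
  CHF 173000 × 28% = CHF 48440
  → CHF 104210

Parallel minimum levy:
  Adjusted income: CHF 472000 + CHF 77200 + CHF 112800 + CHF 2800 = CHF 664800
  Exemption: CHF 89000 − 25% × (CHF 664800 − CHF 587000) = CHF 89000 − CHF 19450 = CHF 69550
  Base: CHF 664800 − CHF 69550 = CHF 595250
  CHF 595250 × 14% = CHF 83335

CHF 104210 > CHF 83335, so the regular income tax governs.

CHF 104210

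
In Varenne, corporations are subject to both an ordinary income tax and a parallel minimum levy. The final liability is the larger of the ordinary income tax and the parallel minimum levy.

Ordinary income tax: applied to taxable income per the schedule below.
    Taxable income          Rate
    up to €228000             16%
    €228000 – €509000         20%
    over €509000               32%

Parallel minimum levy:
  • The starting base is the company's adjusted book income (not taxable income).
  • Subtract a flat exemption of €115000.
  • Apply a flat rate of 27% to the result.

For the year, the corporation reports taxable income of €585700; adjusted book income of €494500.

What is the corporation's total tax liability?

€117224

Parallel minimum levy:
  Base (adjusted book income): €494500
  Less exemption €115000 → base €379500
  €379500 × 27% = €102465

Ordinary income tax:
  €228000 × 16% = €36480
  €281000 × 20% = €56200
  €76700 × 32% = €24544
  → €117224

€117224 > €102465, so the ordinary income tax governs.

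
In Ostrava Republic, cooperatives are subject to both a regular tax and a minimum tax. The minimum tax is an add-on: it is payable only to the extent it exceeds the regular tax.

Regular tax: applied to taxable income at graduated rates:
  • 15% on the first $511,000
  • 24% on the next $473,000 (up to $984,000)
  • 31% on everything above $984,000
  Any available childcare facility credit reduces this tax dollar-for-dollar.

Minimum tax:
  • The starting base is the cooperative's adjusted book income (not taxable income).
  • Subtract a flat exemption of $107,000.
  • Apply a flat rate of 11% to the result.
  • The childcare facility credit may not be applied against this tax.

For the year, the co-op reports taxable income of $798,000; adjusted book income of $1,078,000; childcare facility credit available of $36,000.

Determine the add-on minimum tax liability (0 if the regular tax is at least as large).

$0

Minimum tax:
  Base (adjusted book income): $1,078,000
  Less exemption $107,000 → base $971,000
  $971,000 × 11% = $106,810

Regular tax:
  $511,000 × 15% = $76,650
  $287,000 × 24% = $68,880
  → $145,530
  Less childcare facility credit $36,000 → $109,530

$106,810 ≤ $109,530, so no add-on is due.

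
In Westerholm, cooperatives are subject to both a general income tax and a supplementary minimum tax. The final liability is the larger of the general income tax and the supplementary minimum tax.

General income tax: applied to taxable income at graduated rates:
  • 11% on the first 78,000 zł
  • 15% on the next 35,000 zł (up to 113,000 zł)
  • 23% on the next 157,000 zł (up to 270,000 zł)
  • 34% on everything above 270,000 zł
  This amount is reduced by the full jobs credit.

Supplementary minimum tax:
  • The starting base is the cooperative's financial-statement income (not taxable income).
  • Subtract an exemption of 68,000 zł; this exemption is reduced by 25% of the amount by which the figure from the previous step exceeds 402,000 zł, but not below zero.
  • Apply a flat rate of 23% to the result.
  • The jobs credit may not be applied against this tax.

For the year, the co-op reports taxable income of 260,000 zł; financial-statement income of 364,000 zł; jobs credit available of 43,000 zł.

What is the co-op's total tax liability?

General income tax:
  78,000 zł × 11% = 8,580 zł
  35,000 zł × 15% = 5,250 zł
  147,000 zł × 23% = 33,810 zł
  → 47,640 zł
  Less jobs credit 43,000 zł → 4,640 zł

Supplementary minimum tax:
  Base (financial-statement income): 364,000 zł
  Exemption: 364,000 zł ≤ 402,000 zł, so full 68,000 zł applies
  Base: 364,000 zł − 68,000 zł = 296,000 zł
  296,000 zł × 23% = 68,080 zł

68,080 zł > 4,640 zł, so the supplementary minimum tax is the binding amount.

68,080 zł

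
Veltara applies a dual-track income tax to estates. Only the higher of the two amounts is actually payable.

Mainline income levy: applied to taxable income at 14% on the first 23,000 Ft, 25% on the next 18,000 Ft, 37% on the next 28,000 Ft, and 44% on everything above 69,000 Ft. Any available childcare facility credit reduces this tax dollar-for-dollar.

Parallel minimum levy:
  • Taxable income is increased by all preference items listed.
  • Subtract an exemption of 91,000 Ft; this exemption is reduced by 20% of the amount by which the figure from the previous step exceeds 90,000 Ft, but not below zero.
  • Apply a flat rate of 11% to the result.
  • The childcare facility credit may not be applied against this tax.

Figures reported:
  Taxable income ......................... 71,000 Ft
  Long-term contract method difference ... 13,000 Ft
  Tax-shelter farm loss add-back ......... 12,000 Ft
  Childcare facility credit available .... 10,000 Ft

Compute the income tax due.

8,960 Ft

Mainline income levy:
  23,000 Ft × 14% = 3,220 Ft
  18,000 Ft × 25% = 4,500 Ft
  28,000 Ft × 37% = 10,360 Ft
  2,000 Ft × 44% = 880 Ft
  → 18,960 Ft
  Less childcare facility credit 10,000 Ft → 8,960 Ft

Parallel minimum levy:
  Adjusted income: 71,000 Ft + 13,000 Ft + 12,000 Ft = 96,000 Ft
  Exemption: 91,000 Ft − 20% × (96,000 Ft − 90,000 Ft) = 91,000 Ft − 1,200 Ft = 89,800 Ft
  Base: 96,000 Ft − 89,800 Ft = 6,200 Ft
  6,200 Ft × 11% = 682 Ft

8,960 Ft > 682 Ft, so the mainline income levy governs.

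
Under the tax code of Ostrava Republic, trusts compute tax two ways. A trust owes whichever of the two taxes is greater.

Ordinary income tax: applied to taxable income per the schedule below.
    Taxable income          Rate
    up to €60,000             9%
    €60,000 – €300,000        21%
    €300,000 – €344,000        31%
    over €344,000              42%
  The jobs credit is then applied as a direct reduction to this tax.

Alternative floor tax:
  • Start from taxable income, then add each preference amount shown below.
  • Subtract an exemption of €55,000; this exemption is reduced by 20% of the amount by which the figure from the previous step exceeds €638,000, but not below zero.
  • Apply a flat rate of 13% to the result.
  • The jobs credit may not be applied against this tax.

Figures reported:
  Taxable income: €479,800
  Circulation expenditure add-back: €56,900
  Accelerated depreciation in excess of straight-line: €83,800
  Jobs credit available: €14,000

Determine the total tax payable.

€112,476

Alternative floor tax:
  Adjusted income: €479,800 + €56,900 + €83,800 = €620,500
  Exemption: €620,500 ≤ €638,000, so full €55,000 applies
  Base: €620,500 − €55,000 = €565,500
  €565,500 × 13% = €73,515

Ordinary income tax:
  €60,000 × 9% = €5,400
  €240,000 × 21% = €50,400
  €44,000 × 31% = €13,640
  €135,800 × 42% = €57,036
  → €126,476
  Less jobs credit €14,000 → €112,476

€112,476 > €73,515, so the ordinary income tax governs.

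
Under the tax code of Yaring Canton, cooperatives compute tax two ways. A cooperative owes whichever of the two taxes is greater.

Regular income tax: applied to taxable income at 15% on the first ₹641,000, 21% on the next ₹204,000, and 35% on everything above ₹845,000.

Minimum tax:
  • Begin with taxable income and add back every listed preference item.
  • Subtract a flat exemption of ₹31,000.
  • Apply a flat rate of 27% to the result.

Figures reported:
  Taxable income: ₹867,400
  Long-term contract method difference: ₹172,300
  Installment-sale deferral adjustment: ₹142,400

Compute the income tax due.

₹310,797

Regular income tax:
  ₹641,000 × 15% = ₹96,150
  ₹204,000 × 21% = ₹42,840
  ₹22,400 × 35% = ₹7,840
  → ₹146,830

Minimum tax:
  Adjusted income: ₹867,400 + ₹172,300 + ₹142,400 = ₹1,182,100
  Less exemption ₹31,000 → base ₹1,151,100
  ₹1,151,100 × 27% = ₹310,797

₹310,797 > ₹146,830, so the minimum tax is the binding amount.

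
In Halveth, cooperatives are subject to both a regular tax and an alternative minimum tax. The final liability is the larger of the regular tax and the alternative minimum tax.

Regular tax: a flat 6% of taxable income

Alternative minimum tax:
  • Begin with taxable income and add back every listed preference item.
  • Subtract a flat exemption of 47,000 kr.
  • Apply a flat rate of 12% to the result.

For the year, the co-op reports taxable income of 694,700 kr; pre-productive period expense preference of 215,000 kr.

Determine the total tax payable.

103,524 kr

Regular tax:
  694,700 kr × 6% = 41,682 kr

Alternative minimum tax:
  Adjusted income: 694,700 kr + 215,000 kr = 909,700 kr
  Less exemption 47,000 kr → base 862,700 kr
  862,700 kr × 12% = 103,524 kr

103,524 kr > 41,682 kr, so the alternative minimum tax is the binding amount.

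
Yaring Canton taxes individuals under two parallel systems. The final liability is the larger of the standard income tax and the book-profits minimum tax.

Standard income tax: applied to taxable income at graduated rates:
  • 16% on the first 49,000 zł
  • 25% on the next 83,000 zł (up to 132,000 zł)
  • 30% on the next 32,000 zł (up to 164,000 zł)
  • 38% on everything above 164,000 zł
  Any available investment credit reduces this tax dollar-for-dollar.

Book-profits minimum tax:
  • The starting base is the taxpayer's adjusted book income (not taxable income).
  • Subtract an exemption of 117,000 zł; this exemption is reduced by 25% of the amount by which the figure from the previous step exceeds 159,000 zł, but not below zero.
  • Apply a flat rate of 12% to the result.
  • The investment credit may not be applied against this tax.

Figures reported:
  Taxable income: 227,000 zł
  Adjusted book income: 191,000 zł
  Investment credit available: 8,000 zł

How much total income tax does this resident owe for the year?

54,130 zł

Book-profits minimum tax:
  Base (adjusted book income): 191,000 zł
  Exemption: 117,000 zł − 25% × (191,000 zł − 159,000 zł) = 117,000 zł − 8,000 zł = 109,000 zł
  Base: 191,000 zł − 109,000 zł = 82,000 zł
  82,000 zł × 12% = 9,840 zł

Standard income tax:
  49,000 zł × 16% = 7,840 zł
  83,000 zł × 25% = 20,750 zł
  32,000 zł × 30% = 9,600 zł
  63,000 zł × 38% = 23,940 zł
  → 62,130 zł
  Less investment credit 8,000 zł → 54,130 zł

54,130 zł > 9,840 zł, so the standard income tax governs.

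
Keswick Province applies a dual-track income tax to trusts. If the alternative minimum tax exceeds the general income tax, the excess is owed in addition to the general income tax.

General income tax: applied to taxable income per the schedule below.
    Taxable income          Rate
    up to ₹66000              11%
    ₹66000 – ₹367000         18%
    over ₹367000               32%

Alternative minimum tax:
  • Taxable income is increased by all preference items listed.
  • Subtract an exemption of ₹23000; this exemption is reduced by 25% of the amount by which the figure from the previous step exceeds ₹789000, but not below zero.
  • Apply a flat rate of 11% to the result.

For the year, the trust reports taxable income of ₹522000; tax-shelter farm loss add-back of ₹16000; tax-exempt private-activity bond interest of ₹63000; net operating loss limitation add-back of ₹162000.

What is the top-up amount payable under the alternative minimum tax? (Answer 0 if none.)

Alternative minimum tax:
  Adjusted income: ₹522000 + ₹16000 + ₹63000 + ₹162000 = ₹763000
  Exemption: ₹763000 ≤ ₹789000, so full ₹23000 applies
  Base: ₹763000 − ₹23000 = ₹740000
  ₹740000 × 11% = ₹81400

General income tax:
  ₹66000 × 11% = ₹7260
  ₹301000 × 18% = ₹54180
  ₹155000 × 32% = ₹49600
  → ₹111040

₹81400 ≤ ₹111040, so no add-on is due.

₹0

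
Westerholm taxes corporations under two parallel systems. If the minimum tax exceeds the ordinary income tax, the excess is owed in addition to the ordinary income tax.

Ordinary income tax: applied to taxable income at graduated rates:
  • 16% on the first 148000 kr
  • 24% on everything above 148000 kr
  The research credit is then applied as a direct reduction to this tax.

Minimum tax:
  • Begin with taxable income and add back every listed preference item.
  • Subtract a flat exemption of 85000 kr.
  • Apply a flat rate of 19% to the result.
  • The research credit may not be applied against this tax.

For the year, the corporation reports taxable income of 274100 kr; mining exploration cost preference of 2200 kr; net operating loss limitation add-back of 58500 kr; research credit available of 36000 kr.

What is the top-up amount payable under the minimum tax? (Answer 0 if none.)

29518 kr

Ordinary income tax:
  148000 kr × 16% = 23680 kr
  126100 kr × 24% = 30264 kr
  → 53944 kr
  Less research credit 36000 kr → 17944 kr

Minimum tax:
  Adjusted income: 274100 kr + 2200 kr + 58500 kr = 334800 kr
  Less exemption 85000 kr → base 249800 kr
  249800 kr × 19% = 47462 kr

Excess of minimum tax over ordinary income tax: 47462 kr − 17944 kr = 29518 kr.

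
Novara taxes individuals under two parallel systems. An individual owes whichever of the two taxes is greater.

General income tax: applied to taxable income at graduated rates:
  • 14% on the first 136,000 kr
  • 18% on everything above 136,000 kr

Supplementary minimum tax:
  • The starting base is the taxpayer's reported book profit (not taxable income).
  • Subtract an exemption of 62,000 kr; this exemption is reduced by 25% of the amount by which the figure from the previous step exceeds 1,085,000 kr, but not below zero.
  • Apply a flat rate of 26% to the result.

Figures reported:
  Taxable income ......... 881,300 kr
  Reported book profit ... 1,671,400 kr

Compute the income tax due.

Supplementary minimum tax:
  Base (reported book profit): 1,671,400 kr
  Exemption: 25% × (1,671,400 kr − 1,085,000 kr) = 146,600 kr ≥ 62,000 kr, so the exemption is fully phased out
  Base: 1,671,400 kr − 0 kr = 1,671,400 kr
  1,671,400 kr × 26% = 434,564 kr

General income tax:
  136,000 kr × 14% = 19,040 kr
  745,300 kr × 18% = 134,154 kr
  → 153,194 kr

434,564 kr > 153,194 kr, so the supplementary minimum tax is the binding amount.

434,564 kr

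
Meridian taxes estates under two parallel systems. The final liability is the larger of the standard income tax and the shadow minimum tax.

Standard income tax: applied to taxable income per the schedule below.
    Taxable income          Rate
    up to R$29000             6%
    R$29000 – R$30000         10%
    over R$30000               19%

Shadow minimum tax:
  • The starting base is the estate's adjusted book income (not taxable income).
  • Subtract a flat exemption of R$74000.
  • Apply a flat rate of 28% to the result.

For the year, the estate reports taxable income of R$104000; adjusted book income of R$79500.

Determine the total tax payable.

R$15900

Shadow minimum tax:
  Base (adjusted book income): R$79500
  Less exemption R$74000 → base R$5500
  R$5500 × 28% = R$1540

Standard income tax:
  R$29000 × 6% = R$1740
  R$1000 × 10% = R$100
  R$74000 × 19% = R$14060
  → R$15900

R$15900 > R$1540, so the standard income tax governs.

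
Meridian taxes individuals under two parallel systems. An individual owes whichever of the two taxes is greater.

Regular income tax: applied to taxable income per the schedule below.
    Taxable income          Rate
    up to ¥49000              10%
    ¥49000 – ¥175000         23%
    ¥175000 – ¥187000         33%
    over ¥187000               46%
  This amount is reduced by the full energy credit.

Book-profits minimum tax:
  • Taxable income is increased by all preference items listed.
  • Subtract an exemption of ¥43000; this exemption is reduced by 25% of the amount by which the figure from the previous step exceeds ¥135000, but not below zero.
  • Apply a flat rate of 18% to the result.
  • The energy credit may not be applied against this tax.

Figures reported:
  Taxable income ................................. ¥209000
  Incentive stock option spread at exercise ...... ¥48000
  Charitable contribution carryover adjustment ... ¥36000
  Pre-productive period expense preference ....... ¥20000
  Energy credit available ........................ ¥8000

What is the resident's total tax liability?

¥56340

Regular income tax:
  ¥49000 × 10% = ¥4900
  ¥126000 × 23% = ¥28980
  ¥12000 × 33% = ¥3960
  ¥22000 × 46% = ¥10120
  → ¥47960
  Less energy credit ¥8000 → ¥39960

Book-profits minimum tax:
  Adjusted income: ¥209000 + ¥48000 + ¥36000 + ¥20000 = ¥313000
  Exemption: 25% × (¥313000 − ¥135000) = ¥44500 ≥ ¥43000, so the exemption is fully phased out
  Base: ¥313000 − ¥0 = ¥313000
  ¥313000 × 18% = ¥56340

¥56340 > ¥39960, so the book-profits minimum tax is the binding amount.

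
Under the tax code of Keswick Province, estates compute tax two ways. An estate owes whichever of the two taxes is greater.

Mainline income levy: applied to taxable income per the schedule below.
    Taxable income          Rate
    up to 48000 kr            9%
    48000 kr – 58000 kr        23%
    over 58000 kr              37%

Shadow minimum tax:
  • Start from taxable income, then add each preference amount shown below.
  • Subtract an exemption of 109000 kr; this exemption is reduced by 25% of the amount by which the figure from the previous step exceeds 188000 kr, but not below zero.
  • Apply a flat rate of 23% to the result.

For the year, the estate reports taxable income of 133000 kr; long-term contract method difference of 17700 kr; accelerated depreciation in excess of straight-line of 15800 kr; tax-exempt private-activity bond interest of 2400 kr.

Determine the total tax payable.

34370 kr

Shadow minimum tax:
  Adjusted income: 133000 kr + 17700 kr + 15800 kr + 2400 kr = 168900 kr
  Exemption: 168900 kr ≤ 188000 kr, so full 109000 kr applies
  Base: 168900 kr − 109000 kr = 59900 kr
  59900 kr × 23% = 13777 kr

Mainline income levy:
  48000 kr × 9% = 4320 kr
  10000 kr × 23% = 2300 kr
  75000 kr × 37% = 27750 kr
  → 34370 kr

34370 kr > 13777 kr, so the mainline income levy governs.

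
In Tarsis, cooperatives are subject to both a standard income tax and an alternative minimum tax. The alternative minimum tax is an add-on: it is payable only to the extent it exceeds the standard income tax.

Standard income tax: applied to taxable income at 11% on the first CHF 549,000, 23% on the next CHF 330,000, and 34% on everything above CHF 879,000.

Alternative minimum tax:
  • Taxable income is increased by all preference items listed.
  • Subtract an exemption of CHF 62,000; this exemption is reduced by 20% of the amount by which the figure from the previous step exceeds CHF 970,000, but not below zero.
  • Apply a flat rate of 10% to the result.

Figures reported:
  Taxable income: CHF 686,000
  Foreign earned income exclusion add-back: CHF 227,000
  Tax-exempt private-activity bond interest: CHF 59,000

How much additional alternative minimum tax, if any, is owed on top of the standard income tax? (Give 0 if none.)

CHF 0

Standard income tax:
  CHF 549,000 × 11% = CHF 60,390
  CHF 137,000 × 23% = CHF 31,510
  → CHF 91,900

Alternative minimum tax:
  Adjusted income: CHF 686,000 + CHF 227,000 + CHF 59,000 = CHF 972,000
  Exemption: CHF 62,000 − 20% × (CHF 972,000 − CHF 970,000) = CHF 62,000 − CHF 400 = CHF 61,600
  Base: CHF 972,000 − CHF 61,600 = CHF 910,400
  CHF 910,400 × 10% = CHF 91,040

CHF 91,040 ≤ CHF 91,900, so no add-on is due.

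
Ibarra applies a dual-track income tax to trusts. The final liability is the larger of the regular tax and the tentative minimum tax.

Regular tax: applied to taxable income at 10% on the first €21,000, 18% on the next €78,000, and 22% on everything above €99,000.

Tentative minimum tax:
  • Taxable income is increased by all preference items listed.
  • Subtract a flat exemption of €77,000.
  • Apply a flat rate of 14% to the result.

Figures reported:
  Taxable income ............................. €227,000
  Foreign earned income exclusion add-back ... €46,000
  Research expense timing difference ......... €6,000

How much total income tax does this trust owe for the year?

€44,300

Regular tax:
  €21,000 × 10% = €2,100
  €78,000 × 18% = €14,040
  €128,000 × 22% = €28,160
  → €44,300

Tentative minimum tax:
  Adjusted income: €227,000 + €46,000 + €6,000 = €279,000
  Less exemption €77,000 → base €202,000
  €202,000 × 14% = €28,280

€44,300 > €28,280, so the regular tax governs.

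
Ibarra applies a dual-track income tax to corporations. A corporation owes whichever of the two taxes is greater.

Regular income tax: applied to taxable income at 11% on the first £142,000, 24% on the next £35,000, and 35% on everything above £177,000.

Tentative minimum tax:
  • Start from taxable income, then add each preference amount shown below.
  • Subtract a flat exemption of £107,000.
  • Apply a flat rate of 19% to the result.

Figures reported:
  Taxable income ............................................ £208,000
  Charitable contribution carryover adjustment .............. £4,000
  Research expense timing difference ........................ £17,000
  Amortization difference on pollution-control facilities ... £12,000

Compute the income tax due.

Tentative minimum tax:
  Adjusted income: £208,000 + £4,000 + £17,000 + £12,000 = £241,000
  Less exemption £107,000 → base £134,000
  £134,000 × 19% = £25,460

Regular income tax:
  £142,000 × 11% = £15,620
  £35,000 × 24% = £8,400
  £31,000 × 35% = £10,850
  → £34,870

£34,870 > £25,460, so the regular income tax governs.

£34,870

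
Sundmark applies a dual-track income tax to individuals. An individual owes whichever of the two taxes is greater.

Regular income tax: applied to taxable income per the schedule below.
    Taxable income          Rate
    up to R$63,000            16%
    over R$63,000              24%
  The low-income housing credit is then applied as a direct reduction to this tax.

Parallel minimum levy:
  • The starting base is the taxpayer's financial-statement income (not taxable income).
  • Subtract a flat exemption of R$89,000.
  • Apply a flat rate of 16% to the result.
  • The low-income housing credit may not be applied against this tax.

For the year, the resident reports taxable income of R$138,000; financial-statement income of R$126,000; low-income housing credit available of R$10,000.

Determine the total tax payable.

Parallel minimum levy:
  Base (financial-statement income): R$126,000
  Less exemption R$89,000 → base R$37,000
  R$37,000 × 16% = R$5,920

Regular income tax:
  R$63,000 × 16% = R$10,080
  R$75,000 × 24% = R$18,000
  → R$28,080
  Less low-income housing credit R$10,000 → R$18,080

R$18,080 > R$5,920, so the regular income tax governs.

R$18,080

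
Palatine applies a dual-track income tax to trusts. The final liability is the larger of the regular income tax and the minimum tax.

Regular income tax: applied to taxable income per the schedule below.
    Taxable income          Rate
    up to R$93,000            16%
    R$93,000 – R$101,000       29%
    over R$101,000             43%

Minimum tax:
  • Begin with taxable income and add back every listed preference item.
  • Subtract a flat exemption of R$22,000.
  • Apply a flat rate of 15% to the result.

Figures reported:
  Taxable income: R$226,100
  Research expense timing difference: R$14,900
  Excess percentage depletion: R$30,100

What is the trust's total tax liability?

Regular income tax:
  R$93,000 × 16% = R$14,880
  R$8,000 × 29% = R$2,320
  R$125,100 × 43% = R$53,793
  → R$70,993

Minimum tax:
  Adjusted income: R$226,100 + R$14,900 + R$30,100 = R$271,100
  Less exemption R$22,000 → base R$249,100
  R$249,100 × 15% = R$37,365

R$70,993 > R$37,365, so the regular income tax governs.

R$70,993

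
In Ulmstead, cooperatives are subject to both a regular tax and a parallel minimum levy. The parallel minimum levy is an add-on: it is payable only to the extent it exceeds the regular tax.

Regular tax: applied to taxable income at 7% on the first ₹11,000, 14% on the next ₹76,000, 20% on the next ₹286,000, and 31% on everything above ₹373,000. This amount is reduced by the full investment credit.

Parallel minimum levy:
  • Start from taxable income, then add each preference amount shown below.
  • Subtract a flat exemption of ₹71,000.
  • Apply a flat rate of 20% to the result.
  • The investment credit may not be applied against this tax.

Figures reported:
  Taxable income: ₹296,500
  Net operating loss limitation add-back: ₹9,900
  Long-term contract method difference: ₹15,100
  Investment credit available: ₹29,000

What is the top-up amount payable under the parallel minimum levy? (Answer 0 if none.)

₹25,790

Parallel minimum levy:
  Adjusted income: ₹296,500 + ₹9,900 + ₹15,100 = ₹321,500
  Less exemption ₹71,000 → base ₹250,500
  ₹250,500 × 20% = ₹50,100

Regular tax:
  ₹11,000 × 7% = ₹770
  ₹76,000 × 14% = ₹10,640
  ₹209,500 × 20% = ₹41,900
  → ₹53,310
  Less investment credit ₹29,000 → ₹24,310

Excess of parallel minimum levy over regular tax: ₹50,100 − ₹24,310 = ₹25,790.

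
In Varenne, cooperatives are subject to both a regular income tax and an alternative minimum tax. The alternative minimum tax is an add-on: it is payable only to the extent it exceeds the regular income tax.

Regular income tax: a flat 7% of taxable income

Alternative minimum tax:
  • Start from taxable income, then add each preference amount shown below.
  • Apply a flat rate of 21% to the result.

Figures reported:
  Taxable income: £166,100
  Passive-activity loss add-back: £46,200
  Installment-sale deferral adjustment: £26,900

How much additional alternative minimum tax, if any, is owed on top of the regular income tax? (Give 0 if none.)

£38,605

Regular income tax:
  £166,100 × 7% = £11,627

Alternative minimum tax:
  Adjusted income: £166,100 + £46,200 + £26,900 = £239,200
  £239,200 × 21% = £50,232

Excess of alternative minimum tax over regular income tax: £50,232 − £11,627 = £38,605.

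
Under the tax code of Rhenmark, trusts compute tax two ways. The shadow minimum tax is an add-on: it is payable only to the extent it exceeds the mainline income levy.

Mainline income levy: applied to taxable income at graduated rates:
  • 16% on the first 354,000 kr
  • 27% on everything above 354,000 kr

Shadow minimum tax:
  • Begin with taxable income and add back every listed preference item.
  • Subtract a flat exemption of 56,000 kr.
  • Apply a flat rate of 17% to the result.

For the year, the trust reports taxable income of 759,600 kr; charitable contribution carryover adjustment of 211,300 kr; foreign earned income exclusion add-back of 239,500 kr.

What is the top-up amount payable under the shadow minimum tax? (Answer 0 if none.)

30,096 kr

Shadow minimum tax:
  Adjusted income: 759,600 kr + 211,300 kr + 239,500 kr = 1,210,400 kr
  Less exemption 56,000 kr → base 1,154,400 kr
  1,154,400 kr × 17% = 196,248 kr

Mainline income levy:
  354,000 kr × 16% = 56,640 kr
  405,600 kr × 27% = 109,512 kr
  → 166,152 kr

Excess of shadow minimum tax over mainline income levy: 196,248 kr − 166,152 kr = 30,096 kr.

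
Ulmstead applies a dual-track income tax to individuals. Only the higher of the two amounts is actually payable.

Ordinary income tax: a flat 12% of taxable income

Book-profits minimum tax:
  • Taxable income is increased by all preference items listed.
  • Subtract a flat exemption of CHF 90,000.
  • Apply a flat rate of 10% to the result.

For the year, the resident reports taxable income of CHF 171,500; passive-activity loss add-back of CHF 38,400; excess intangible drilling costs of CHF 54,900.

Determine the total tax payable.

Book-profits minimum tax:
  Adjusted income: CHF 171,500 + CHF 38,400 + CHF 54,900 = CHF 264,800
  Less exemption CHF 90,000 → base CHF 174,800
  CHF 174,800 × 10% = CHF 17,480

Ordinary income tax:
  CHF 171,500 × 12% = CHF 20,580

CHF 20,580 > CHF 17,480, so the ordinary income tax governs.

CHF 20,580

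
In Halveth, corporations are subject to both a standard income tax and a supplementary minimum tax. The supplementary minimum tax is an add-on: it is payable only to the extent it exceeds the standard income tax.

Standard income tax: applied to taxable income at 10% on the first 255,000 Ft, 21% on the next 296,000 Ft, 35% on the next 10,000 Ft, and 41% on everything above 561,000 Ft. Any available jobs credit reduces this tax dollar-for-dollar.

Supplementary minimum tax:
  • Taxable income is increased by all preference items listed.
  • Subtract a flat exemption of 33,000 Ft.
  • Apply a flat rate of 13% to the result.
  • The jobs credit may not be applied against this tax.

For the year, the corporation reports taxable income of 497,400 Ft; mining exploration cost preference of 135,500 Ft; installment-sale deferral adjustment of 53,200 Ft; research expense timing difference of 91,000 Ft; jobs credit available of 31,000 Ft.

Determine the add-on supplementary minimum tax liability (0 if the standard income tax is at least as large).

Supplementary minimum tax:
  Adjusted income: 497,400 Ft + 135,500 Ft + 53,200 Ft + 91,000 Ft = 777,100 Ft
  Less exemption 33,000 Ft → base 744,100 Ft
  744,100 Ft × 13% = 96,733 Ft

Standard income tax:
  255,000 Ft × 10% = 25,500 Ft
  242,400 Ft × 21% = 50,904 Ft
  → 76,404 Ft
  Less jobs credit 31,000 Ft → 45,404 Ft

Excess of supplementary minimum tax over standard income tax: 96,733 Ft − 45,404 Ft = 51,329 Ft.

51,329 Ft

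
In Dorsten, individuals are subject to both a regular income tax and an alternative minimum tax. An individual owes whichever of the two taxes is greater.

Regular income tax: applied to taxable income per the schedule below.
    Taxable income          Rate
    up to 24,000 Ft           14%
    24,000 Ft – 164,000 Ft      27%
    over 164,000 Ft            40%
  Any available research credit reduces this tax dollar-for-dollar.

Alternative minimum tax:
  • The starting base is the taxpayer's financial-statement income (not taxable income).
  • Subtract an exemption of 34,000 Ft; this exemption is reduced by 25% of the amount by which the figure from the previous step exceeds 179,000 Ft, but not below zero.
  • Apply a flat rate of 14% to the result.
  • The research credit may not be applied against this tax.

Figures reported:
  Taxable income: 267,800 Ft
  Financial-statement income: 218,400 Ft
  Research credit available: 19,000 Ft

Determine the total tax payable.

Regular income tax:
  24,000 Ft × 14% = 3,360 Ft
  140,000 Ft × 27% = 37,800 Ft
  103,800 Ft × 40% = 41,520 Ft
  → 82,680 Ft
  Less research credit 19,000 Ft → 63,680 Ft

Alternative minimum tax:
  Base (financial-statement income): 218,400 Ft
  Exemption: 34,000 Ft − 25% × (218,400 Ft − 179,000 Ft) = 34,000 Ft − 9,850 Ft = 24,150 Ft
  Base: 218,400 Ft − 24,150 Ft = 194,250 Ft
  194,250 Ft × 14% = 27,195 Ft

63,680 Ft > 27,195 Ft, so the regular income tax governs.

63,680 Ft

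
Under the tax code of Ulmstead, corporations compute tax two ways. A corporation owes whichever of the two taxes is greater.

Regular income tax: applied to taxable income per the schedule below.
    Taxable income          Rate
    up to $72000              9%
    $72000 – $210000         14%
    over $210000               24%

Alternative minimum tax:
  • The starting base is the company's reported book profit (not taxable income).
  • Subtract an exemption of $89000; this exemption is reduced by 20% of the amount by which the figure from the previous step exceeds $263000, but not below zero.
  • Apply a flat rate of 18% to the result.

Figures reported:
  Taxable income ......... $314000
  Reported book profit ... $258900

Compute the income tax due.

Alternative minimum tax:
  Base (reported book profit): $258900
  Exemption: $258900 ≤ $263000, so full $89000 applies
  Base: $258900 − $89000 = $169900
  $169900 × 18% = $30582

Regular income tax:
  $72000 × 9% = $6480
  $138000 × 14% = $19320
  $104000 × 24% = $24960
  → $50760

$50760 > $30582, so the regular income tax governs.

$50760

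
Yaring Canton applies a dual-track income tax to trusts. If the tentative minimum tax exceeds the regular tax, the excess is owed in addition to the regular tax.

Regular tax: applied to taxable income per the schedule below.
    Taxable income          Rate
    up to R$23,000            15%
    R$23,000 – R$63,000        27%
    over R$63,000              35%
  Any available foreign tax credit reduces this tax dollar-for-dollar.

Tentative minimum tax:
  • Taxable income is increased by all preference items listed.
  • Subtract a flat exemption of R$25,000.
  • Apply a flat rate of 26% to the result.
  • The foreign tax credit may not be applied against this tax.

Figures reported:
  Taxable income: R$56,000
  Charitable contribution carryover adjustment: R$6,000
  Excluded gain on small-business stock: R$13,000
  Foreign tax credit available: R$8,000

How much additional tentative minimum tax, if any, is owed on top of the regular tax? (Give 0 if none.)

R$8,640

Tentative minimum tax:
  Adjusted income: R$56,000 + R$6,000 + R$13,000 = R$75,000
  Less exemption R$25,000 → base R$50,000
  R$50,000 × 26% = R$13,000

Regular tax:
  R$23,000 × 15% = R$3,450
  R$33,000 × 27% = R$8,910
  → R$12,360
  Less foreign tax credit R$8,000 → R$4,360

Excess of tentative minimum tax over regular tax: R$13,000 − R$4,360 = R$8,640.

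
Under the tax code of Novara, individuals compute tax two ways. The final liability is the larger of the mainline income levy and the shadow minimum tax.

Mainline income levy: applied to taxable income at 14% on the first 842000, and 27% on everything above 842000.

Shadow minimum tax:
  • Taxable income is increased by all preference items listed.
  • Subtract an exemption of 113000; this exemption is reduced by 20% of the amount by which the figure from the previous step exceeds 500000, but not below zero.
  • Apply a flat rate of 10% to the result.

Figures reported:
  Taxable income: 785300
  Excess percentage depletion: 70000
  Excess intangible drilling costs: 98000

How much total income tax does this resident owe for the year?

109942

Mainline income levy:
  785300 × 14% = 109942

Shadow minimum tax:
  Adjusted income: 785300 + 70000 + 98000 = 953300
  Exemption: 113000 − 20% × (953300 − 500000) = 113000 − 90660 = 22340
  Base: 953300 − 22340 = 930960
  930960 × 10% = 93096

109942 > 93096, so the mainline income levy governs.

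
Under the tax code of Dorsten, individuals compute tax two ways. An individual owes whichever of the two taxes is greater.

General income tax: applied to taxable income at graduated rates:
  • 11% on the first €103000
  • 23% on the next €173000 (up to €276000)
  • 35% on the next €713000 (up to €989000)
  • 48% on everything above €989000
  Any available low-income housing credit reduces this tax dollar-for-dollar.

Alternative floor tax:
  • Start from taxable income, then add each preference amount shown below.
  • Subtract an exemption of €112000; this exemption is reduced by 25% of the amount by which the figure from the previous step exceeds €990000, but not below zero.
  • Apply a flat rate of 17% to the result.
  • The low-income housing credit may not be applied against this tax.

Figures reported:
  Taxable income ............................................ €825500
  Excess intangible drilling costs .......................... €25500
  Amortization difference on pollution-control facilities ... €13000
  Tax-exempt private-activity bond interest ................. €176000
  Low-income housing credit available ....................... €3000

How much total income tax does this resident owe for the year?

€240445

Alternative floor tax:
  Adjusted income: €825500 + €25500 + €13000 + €176000 = €1040000
  Exemption: €112000 − 25% × (€1040000 − €990000) = €112000 − €12500 = €99500
  Base: €1040000 − €99500 = €940500
  €940500 × 17% = €159885

General income tax:
  €103000 × 11% = €11330
  €173000 × 23% = €39790
  €549500 × 35% = €192325
  → €243445
  Less low-income housing credit €3000 → €240445

€240445 > €159885, so the general income tax governs.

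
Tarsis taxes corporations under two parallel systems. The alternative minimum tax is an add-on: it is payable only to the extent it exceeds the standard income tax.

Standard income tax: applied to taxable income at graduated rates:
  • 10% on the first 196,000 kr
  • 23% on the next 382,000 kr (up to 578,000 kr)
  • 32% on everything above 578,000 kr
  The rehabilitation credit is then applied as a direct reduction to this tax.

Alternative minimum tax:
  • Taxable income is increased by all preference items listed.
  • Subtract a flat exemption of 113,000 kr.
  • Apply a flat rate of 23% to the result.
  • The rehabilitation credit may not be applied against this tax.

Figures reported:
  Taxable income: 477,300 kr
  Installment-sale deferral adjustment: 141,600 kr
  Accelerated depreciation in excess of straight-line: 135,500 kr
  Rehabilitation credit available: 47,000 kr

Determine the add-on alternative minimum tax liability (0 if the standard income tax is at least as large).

110,223 kr

Alternative minimum tax:
  Adjusted income: 477,300 kr + 141,600 kr + 135,500 kr = 754,400 kr
  Less exemption 113,000 kr → base 641,400 kr
  641,400 kr × 23% = 147,522 kr

Standard income tax:
  196,000 kr × 10% = 19,600 kr
  281,300 kr × 23% = 64,699 kr
  → 84,299 kr
  Less rehabilitation credit 47,000 kr → 37,299 kr

Excess of alternative minimum tax over standard income tax: 147,522 kr − 37,299 kr = 110,223 kr.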